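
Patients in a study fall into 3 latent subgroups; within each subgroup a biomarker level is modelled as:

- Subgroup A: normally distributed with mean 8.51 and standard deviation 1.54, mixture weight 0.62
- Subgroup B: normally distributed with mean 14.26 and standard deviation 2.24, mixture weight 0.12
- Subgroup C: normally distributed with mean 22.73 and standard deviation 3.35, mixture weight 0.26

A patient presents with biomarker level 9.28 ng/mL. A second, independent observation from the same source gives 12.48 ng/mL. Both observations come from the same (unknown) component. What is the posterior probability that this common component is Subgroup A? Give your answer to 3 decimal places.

0.850

Posterior ∝ prior × likelihood, so P(k | x) ∝ π_k f_k(x); normalise over all components.
Since both observations come from the same component, the likelihood for component k is f_k(x₁)·f_k(x₂).
  f_A = [(1/(1.54·√(2π)))·exp(−(9.28−8.51)²/(2·1.54²)) = 0.259053·exp(-0.12500) = 0.228614] × [0.00933894] = 0.00213501
  f_B = [(1/(2.24·√(2π)))·exp(−(9.28−14.26)²/(2·2.24²)) = 0.178099·exp(-2.47134) = 0.0150443] × [0.12988] = 0.00195396
  f_C = [(1/(3.35·√(2π)))·exp(−(9.28−22.73)²/(2·3.35²)) = 0.119087·exp(-8.05981) = 3.76299e-05] × [0.00110403] = 4.15446e-08
Unnormalised posteriors:
  π_A·f_A = 0.62 × 0.00213501 = 0.00132371
  π_B·f_B = 0.12 × 0.00195396 = 0.000234475
  π_C·f_C = 0.26 × 4.15446e-08 = 1.08016e-08
Normaliser: 0.00132371 + 0.000234475 + 1.08016e-08 = 0.00155819
P(Subgroup A | x₁,x₂) = 0.00132371 / 0.00155819 ≈ 0.850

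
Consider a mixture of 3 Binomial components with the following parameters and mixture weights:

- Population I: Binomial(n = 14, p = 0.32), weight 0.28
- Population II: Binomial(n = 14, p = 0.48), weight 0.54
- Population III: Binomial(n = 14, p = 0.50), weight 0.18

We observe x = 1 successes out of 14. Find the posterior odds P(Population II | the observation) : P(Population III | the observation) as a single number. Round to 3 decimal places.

Only the two components matter; the odds are (π_i f_i(x)) / (π_j f_j(x)).
Component likelihoods at x = 1 successes out of 14:
  L_I = 0.0297779
  L_II = 0.00136588
  L_III = 0.000854492
0.000737576 / 0.000153809 ≈ 4.795

4.795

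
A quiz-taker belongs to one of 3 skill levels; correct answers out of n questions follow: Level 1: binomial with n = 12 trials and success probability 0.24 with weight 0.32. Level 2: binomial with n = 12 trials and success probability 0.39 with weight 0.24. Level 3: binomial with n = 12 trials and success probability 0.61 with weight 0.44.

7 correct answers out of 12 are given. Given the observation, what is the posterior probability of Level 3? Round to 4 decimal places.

The responsibility of component k is π_k f_k(x) divided by Σ_j π_j f_j(x).
Binomial probabilities:
  f_1 = C(12,7)·0.24^7·0.76^5 = 792·4.58647e-05·0.253553 = 0.00921026
  f_2 = C(12,7)·0.39^7·0.61^5 = 792·0.00137231·0.0844596 = 0.0917966
  f_3 = C(12,7)·0.61^7·0.39^5 = 792·0.0314274·0.00902242 = 0.224573
Prior × likelihood for each component:
  π_1·f_1 = 0.32 × 0.00921026 = 0.00294728
  π_2·f_2 = 0.24 × 0.0917966 = 0.0220312
  π_3·f_3 = 0.44 × 0.224573 = 0.098812
Denominator: 0.00294728 + 0.0220312 + 0.098812 = 0.12379
P(Level 3 | the observation) = 0.098812 / 0.12379 ≈ 0.7982

0.7982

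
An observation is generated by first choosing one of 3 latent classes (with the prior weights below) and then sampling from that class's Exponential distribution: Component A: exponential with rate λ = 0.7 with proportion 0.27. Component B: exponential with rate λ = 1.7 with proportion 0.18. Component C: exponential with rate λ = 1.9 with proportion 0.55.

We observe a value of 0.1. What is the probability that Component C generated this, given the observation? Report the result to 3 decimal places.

0.665

Apply Bayes' rule: the posterior for each component is proportional to its prior times its likelihood at x.
Component likelihoods at x = 0.1:
  L_A = 0.7·e^(−0.7·0.1) = 0.7·e^(−0.0700) = 0.652676
  L_B = 1.7·e^(−1.7·0.1) = 1.7·e^(−0.1700) = 1.43423
  L_C = 1.9·e^(−1.9·0.1) = 1.9·e^(−0.1900) = 1.57122
Weight by the priors:
  w_A·L_A = 0.27 × 0.652676 = 0.176222
  w_B·L_B = 0.18 × 1.43423 = 0.258161
  w_C·L_C = 0.55 × 1.57122 = 0.864172
Sum: 0.176222 + 0.258161 + 0.864172 = 1.29856
Responsibility of Component C: 0.864172 / 1.29856 ≈ 0.665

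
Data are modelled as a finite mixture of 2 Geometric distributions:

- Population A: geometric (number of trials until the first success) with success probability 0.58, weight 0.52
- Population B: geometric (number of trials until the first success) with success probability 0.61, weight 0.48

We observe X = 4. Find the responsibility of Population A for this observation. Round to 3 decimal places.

0.563

P(component k | x) = π_k·f_k(x) / marginal(x), where marginal(x) = Σ_j π_j·f_j(x).
Geometric probabilities:
  f_A = 0.58·(1−0.58)^3 = 0.58·0.074088 = 0.042971
  f_B = 0.61·(1−0.61)^3 = 0.61·0.059319 = 0.0361846
Weight by the priors:
  π_A·f_A = 0.52 × 0.042971 = 0.0223449
  π_B·f_B = 0.48 × 0.0361846 = 0.0173686
Sum: 0.0223449 + 0.0173686 = 0.0397135
So the posterior for Population A is 0.0223449 / 0.0397135 ≈ 0.563.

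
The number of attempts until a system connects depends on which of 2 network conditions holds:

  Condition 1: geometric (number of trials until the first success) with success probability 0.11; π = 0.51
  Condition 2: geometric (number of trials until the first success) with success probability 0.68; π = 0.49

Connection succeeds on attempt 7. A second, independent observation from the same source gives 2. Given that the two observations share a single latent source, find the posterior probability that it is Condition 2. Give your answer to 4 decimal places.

The responsibility of component k is P(Z=k) f_k(x) divided by Σ_j P(Z=j) f_j(x).
Since both observations come from the same component, the likelihood for component k is f_k(x₁)·f_k(x₂).
  p_1 = [0.11·(1−0.11)^6 = 0.11·0.496981 = 0.0546679] × [0.0979] = 0.00535199
  p_2 = [0.68·(1−0.68)^6 = 0.68·0.00107374 = 0.000730144] × [0.2176] = 0.000158879
Weight by the priors:
  P(Z=1)·p_1 = 0.51 × 0.00535199 = 0.00272952
  P(Z=2)·p_2 = 0.49 × 0.000158879 = 7.78509e-05
Denominator: 0.00272952 + 7.78509e-05 = 0.00280737
Responsibility of Condition 2: 7.78509e-05 / 0.00280737 ≈ 0.0277

0.0277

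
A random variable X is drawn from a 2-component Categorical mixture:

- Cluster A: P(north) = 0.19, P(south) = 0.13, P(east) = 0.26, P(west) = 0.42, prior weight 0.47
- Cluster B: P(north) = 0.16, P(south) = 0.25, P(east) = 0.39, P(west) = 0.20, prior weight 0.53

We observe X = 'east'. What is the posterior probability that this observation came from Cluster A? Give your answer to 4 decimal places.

The responsibility of component k is w_k f_k(x) divided by Σ_j w_j f_j(x).
Evaluate each component's likelihood at the observed value:
  p_A = 0.26
  p_B = 0.39
Multiply by the mixture weights:
  w_A·p_A = 0.47 × 0.26 = 0.1222
  w_B·p_B = 0.53 × 0.39 = 0.2067
Denominator: 0.1222 + 0.2067 = 0.3289
P(Cluster A | data) = 0.1222 / 0.3289 ≈ 0.3715

0.3715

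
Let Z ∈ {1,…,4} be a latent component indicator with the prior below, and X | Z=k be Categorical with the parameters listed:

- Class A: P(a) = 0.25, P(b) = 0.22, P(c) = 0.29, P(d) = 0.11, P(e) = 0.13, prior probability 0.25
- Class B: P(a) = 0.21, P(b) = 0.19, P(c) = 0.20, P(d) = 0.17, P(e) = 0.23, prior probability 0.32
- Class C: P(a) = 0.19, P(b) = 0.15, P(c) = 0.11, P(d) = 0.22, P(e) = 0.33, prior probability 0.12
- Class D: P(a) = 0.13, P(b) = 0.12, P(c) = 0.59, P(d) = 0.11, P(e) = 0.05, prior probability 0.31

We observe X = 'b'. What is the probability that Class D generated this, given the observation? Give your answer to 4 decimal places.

Posterior ∝ prior × likelihood, so P(k | x) ∝ w_k f_k(x); normalise over all components.
Component likelihoods at x = 'b':
  L_A = 0.22
  L_B = 0.19
  L_C = 0.15
  L_D = 0.12
Prior × likelihood for each component:
  w_A·L_A = 0.25 × 0.22 = 0.055
  w_B·L_B = 0.32 × 0.19 = 0.0608
  w_C·L_C = 0.12 × 0.15 = 0.018
  w_D·L_D = 0.31 × 0.12 = 0.0372
Denominator: 0.055 + 0.0608 + 0.018 + 0.0372 = 0.171
P(Class D | 'b') = 0.0372 / 0.171 ≈ 0.2175

0.2175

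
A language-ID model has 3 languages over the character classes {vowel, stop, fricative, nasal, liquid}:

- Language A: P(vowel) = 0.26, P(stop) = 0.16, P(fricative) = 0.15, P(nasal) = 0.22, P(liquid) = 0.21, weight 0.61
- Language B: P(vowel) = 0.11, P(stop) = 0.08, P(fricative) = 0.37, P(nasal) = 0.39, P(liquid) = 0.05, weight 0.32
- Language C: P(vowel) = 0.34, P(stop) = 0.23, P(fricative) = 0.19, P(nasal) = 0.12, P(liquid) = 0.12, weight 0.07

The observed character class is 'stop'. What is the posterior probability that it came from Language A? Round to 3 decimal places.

0.701

P(component k | x) = π_k·f_k(x) / marginal(x), where marginal(x) = Σ_j π_j·f_j(x).
Component likelihoods at x = 'stop':
  p_A = P(stop | comp) = 0.16
  p_B = P(stop | comp) = 0.08
  p_C = P(stop | comp) = 0.23
Multiply by the mixture weights:
  π_A·p_A = 0.61 × 0.16 = 0.0976
  π_B·p_B = 0.32 × 0.08 = 0.0256
  π_C·p_C = 0.07 × 0.23 = 0.0161
Sum: 0.0976 + 0.0256 + 0.0161 = 0.1393
So the posterior for Language A is 0.0976 / 0.1393 ≈ 0.701.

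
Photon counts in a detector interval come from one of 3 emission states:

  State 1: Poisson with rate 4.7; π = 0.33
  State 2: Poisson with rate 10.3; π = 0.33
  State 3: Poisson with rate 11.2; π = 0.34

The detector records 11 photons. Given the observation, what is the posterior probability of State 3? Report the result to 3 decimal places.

By Bayes' theorem, P(k | x) = P(Z=k) f_k(x) / Σ_j P(Z=j) f_j(x).
Component likelihoods at x = 11 photons:
  L_1 = e^(−4.7)·4.7^11/11! = 0.00563296
  L_2 = e^(−10.3)·10.3^11/11! = 0.116633
  L_3 = e^(−11.2)·11.2^11/11! = 0.119164
Weight by the priors:
  P(Z=1)·L_1 = 0.33 × 0.00563296 = 0.00185888
  P(Z=2)·L_2 = 0.33 × 0.116633 = 0.0384888
  P(Z=3)·L_3 = 0.34 × 0.119164 = 0.0405157
Normaliser: 0.00185888 + 0.0384888 + 0.0405157 = 0.0808634
P(State 3 | 11 photons) = 0.0405157 / 0.0808634 ≈ 0.501

0.501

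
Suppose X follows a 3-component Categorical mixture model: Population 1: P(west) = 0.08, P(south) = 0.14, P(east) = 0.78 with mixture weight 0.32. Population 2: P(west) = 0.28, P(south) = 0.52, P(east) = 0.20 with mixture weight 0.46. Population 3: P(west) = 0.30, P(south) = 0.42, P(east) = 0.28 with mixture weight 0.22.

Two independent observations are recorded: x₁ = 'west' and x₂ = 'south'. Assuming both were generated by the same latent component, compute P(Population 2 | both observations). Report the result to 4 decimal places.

0.6815

P(component k | x) = w_k·f_k(x) / marginal(x), where marginal(x) = Σ_j w_j·f_j(x).
Since both observations come from the same component, the likelihood for component k is f_k(x₁)·f_k(x₂).
  p_1 = [P(west | comp) = 0.08] × [0.14] = 0.0112
  p_2 = [P(west | comp) = 0.28] × [0.52] = 0.1456
  p_3 = [P(west | comp) = 0.30] × [0.42] = 0.126
Multiply by the mixture weights:
  w_1·p_1 = 0.32 × 0.0112 = 0.003584
  w_2·p_2 = 0.46 × 0.1456 = 0.066976
  w_3·p_3 = 0.22 × 0.126 = 0.02772
Marginal: 0.003584 + 0.066976 + 0.02772 = 0.09828
Responsibility of Population 2: 0.066976 / 0.09828 ≈ 0.6815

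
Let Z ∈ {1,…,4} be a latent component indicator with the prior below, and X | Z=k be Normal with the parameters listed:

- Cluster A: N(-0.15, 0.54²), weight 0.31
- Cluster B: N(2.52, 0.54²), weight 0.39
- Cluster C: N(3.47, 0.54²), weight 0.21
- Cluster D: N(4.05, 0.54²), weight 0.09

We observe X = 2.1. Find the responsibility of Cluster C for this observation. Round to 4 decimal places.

By Bayes' theorem, P(k | x) = π_k f_k(x) / Σ_j π_j f_j(x).
Normal densities:
  f_A = (1/(0.54·√(2π)))·exp(−(2.1−-0.15)²/(2·0.54²)) = 0.738782·exp(-8.68056) = 0.000125487
  f_B = (1/(0.54·√(2π)))·exp(−(2.1−2.52)²/(2·0.54²)) = 0.738782·exp(-0.30247) = 0.545953
  f_C = (1/(0.54·√(2π)))·exp(−(2.1−3.47)²/(2·0.54²)) = 0.738782·exp(-3.21828) = 0.0295689
  f_D = (1/(0.54·√(2π)))·exp(−(2.1−4.05)²/(2·0.54²)) = 0.738782·exp(-6.52006) = 0.00108865
Weight by the priors:
  π_A·f_A = 0.31 × 0.000125487 = 3.8901e-05
  π_B·f_B = 0.39 × 0.545953 = 0.212922
  π_C·f_C = 0.21 × 0.0295689 = 0.00620948
  π_D·f_D = 0.09 × 0.00108865 = 9.79788e-05
Denominator: 3.8901e-05 + 0.212922 + 0.00620948 + 9.79788e-05 = 0.219268
P(Cluster C | data) = 0.00620948 / 0.219268 ≈ 0.0283

0.0283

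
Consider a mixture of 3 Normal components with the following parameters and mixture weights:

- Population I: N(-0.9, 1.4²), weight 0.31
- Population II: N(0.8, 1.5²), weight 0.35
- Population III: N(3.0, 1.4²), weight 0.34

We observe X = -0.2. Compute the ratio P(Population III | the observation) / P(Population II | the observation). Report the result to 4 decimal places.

Since P(k|x) ∝ π_k f_k(x), the posterior odds are π_i f_i(x) / (π_j f_j(x)).
Component likelihoods at x = -0.2:
  f_I = 0.251475
  f_II = 0.212965
  f_III = 0.0209073
0.00710849 / 0.0745379 ≈ 0.0954

0.0954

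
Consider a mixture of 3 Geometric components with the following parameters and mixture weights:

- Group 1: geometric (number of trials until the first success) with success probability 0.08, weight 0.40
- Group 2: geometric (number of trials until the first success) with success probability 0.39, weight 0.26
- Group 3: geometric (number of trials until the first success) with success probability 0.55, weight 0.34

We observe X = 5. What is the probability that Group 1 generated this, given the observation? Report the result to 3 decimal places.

0.514

The responsibility of component k is P(Z=k) f_k(x) divided by Σ_j P(Z=j) f_j(x).
Evaluate each component's likelihood at the observed value:
  f_1 = 0.0573114
  f_2 = 0.0539988
  f_3 = 0.0225534
Unnormalised posteriors:
  P(Z=1)·f_1 = 0.40 × 0.0573114 = 0.0229246
  P(Z=2)·f_2 = 0.26 × 0.0539988 = 0.0140397
  P(Z=3)·f_3 = 0.34 × 0.0225534 = 0.00766817
Sum: 0.0229246 + 0.0140397 + 0.00766817 = 0.0446324
Responsibility of Group 1: 0.0229246 / 0.0446324 ≈ 0.514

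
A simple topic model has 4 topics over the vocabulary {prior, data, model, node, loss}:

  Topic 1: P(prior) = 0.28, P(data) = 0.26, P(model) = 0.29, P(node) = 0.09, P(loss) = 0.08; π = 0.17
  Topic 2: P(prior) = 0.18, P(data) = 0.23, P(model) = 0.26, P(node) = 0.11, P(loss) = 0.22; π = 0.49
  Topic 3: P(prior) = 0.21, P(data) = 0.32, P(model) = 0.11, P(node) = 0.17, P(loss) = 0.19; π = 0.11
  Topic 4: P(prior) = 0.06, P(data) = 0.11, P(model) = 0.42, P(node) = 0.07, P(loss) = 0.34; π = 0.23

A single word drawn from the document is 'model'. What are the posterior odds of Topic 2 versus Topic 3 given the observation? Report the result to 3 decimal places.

10.529

Posterior odds = (w_i f_i(x)) / (w_j f_j(x)); the normalising sum cancels.
Evaluate each component's likelihood at the observed value:
  f_1 = P(model | comp) = 0.29
  f_2 = P(model | comp) = 0.26
  f_3 = P(model | comp) = 0.11
  f_4 = P(model | comp) = 0.42
Odds = (0.49/0.11) × (0.26/0.11) = 4.45455 × 2.36364 ≈ 10.529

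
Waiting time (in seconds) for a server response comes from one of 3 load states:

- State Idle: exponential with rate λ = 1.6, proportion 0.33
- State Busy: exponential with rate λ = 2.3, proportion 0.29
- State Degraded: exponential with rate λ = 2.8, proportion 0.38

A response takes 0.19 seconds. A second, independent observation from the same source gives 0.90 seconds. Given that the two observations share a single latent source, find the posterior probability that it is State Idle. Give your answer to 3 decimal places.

Posterior ∝ prior × likelihood, so P(k | x) ∝ π_k f_k(x); normalise over all components.
Since both observations come from the same component, the likelihood for component k is f_k(x₁)·f_k(x₂).
  p_Idle = [1.6·e^(−1.6·0.19) = 1.6·e^(−0.3040) = 1.18058] × [0.379084] = 0.447538
  p_Busy = [2.3·e^(−2.3·0.19) = 2.3·e^(−0.4370) = 1.48573] × [0.290227] = 0.431201
  p_Degraded = [2.8·e^(−2.8·0.19) = 2.8·e^(−0.5320) = 1.6448] × [0.225287] = 0.370552
Weight by the priors:
  π_Idle·p_Idle = 0.33 × 0.447538 = 0.147688
  π_Busy·p_Busy = 0.29 × 0.431201 = 0.125048
  π_Degraded·p_Degraded = 0.38 × 0.370552 = 0.14081
Sum: 0.147688 + 0.125048 + 0.14081 = 0.413546
Responsibility of State Idle: 0.147688 / 0.413546 ≈ 0.357

0.357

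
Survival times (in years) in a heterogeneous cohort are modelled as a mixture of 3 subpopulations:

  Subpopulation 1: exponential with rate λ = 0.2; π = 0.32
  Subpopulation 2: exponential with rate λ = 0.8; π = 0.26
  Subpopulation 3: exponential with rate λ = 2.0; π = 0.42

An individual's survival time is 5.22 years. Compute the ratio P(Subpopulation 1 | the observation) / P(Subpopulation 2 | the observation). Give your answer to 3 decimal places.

Only the two components matter; the odds are (π_i f_i(x)) / (π_j f_j(x)).
Evaluate each component's likelihood at the observed value:
  p_1 = 0.0704087
  p_2 = 0.0122879
  p_3 = 5.84784e-05
0.0225308 / 0.00319484 ≈ 7.052

7.052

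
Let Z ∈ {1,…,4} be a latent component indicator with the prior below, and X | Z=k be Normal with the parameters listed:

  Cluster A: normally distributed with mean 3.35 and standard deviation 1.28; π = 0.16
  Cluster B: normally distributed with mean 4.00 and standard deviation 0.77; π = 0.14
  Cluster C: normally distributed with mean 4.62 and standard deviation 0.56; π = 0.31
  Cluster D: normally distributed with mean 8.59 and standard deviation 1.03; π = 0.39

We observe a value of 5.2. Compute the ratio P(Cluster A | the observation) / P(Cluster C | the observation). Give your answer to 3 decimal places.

0.136

Posterior odds = (π_i f_i(x)) / (π_j f_j(x)); the normalising sum cancels.
Normal densities:
  p_A = 0.109672
  p_B = 0.153824
  p_C = 0.416665
  p_D = 0.00172126
Odds = (0.16/0.31) × (0.109672/0.416665) = 0.516129 × 0.263213 ≈ 0.136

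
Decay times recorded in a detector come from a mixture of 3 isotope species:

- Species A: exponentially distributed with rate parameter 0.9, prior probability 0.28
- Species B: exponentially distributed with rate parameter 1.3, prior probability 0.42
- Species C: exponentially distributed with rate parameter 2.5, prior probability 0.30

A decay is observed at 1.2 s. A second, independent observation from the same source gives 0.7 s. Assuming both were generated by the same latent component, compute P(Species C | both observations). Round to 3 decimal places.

The responsibility of component k is π_k f_k(x) divided by Σ_j π_j f_j(x).
Since both observations come from the same component, the likelihood for component k is f_k(x₁)·f_k(x₂).
  L_A = [0.9·e^(−0.9·1.2) = 0.9·e^(−1.0800) = 0.305636] × [0.479333] = 0.146501
  L_B = [1.3·e^(−1.3·1.2) = 1.3·e^(−1.5600) = 0.273177] × [0.523281] = 0.142948
  L_C = [2.5·e^(−2.5·1.2) = 2.5·e^(−3.0000) = 0.124468] × [0.434435] = 0.0540731
Unnormalised posteriors:
  π_A·L_A = 0.28 × 0.146501 = 0.0410204
  π_B·L_B = 0.42 × 0.142948 = 0.0600383
  π_C·L_C = 0.30 × 0.0540731 = 0.0162219
Marginal: 0.0410204 + 0.0600383 + 0.0162219 = 0.117281
So the posterior for Species C is 0.0162219 / 0.117281 ≈ 0.138.

0.138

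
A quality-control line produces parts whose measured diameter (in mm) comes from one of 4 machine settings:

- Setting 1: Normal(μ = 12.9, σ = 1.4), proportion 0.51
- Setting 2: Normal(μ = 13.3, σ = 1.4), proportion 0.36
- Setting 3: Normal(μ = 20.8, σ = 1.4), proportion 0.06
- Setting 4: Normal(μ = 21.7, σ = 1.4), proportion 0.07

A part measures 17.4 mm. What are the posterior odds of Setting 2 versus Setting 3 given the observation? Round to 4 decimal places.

Only the two components matter; the odds are (π_i f_i(x)) / (π_j f_j(x)).
Normal densities:
  L_1 = (1/(1.4·√(2π)))·exp(−(17.4−12.9)²/(2·1.4²)) = 0.284959·exp(-5.16582) = 0.00162666
  L_2 = (1/(1.4·√(2π)))·exp(−(17.4−13.3)²/(2·1.4²)) = 0.284959·exp(-4.28827) = 0.00391212
  L_3 = (1/(1.4·√(2π)))·exp(−(17.4−20.8)²/(2·1.4²)) = 0.284959·exp(-2.94898) = 0.0149299
  L_4 = (1/(1.4·√(2π)))·exp(−(17.4−21.7)²/(2·1.4²)) = 0.284959·exp(-4.71684) = 0.00254851
Posterior odds = (π_2·L_2) / (π_3·L_3) = (0.36·0.00391212) / (0.06·0.0149299) = 0.00140836 / 0.000895793 ≈ 1.5722

1.5722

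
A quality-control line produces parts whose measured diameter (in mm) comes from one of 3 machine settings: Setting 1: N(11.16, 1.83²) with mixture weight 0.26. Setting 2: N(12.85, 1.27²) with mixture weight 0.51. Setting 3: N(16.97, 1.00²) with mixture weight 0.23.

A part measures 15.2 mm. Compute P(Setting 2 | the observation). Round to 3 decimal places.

0.545

By Bayes' theorem, P(k | x) = π_k f_k(x) / Σ_j π_j f_j(x).
Normal densities:
  L_1 = 0.0190609
  L_2 = 0.0567027
  L_3 = 0.0832932
Prior × likelihood for each component:
  π_1·L_1 = 0.26 × 0.0190609 = 0.00495584
  π_2·L_2 = 0.51 × 0.0567027 = 0.0289184
  π_3·L_3 = 0.23 × 0.0832932 = 0.0191574
Marginal: 0.00495584 + 0.0289184 + 0.0191574 = 0.0530316
So the posterior for Setting 2 is 0.0289184 / 0.0530316 ≈ 0.545.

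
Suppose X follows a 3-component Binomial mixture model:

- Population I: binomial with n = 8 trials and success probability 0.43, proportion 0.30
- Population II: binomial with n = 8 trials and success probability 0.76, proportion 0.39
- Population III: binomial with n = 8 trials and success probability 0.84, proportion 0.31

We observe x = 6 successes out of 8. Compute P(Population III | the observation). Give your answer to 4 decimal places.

P(component k | x) = π_k·f_k(x) / marginal(x), where marginal(x) = Σ_j π_j·f_j(x).
Binomial probabilities:
  L_I = 0.0575067
  L_II = 0.310786
  L_III = 0.25181
Multiply by the mixture weights:
  π_I·L_I = 0.30 × 0.0575067 = 0.017252
  π_II·L_II = 0.39 × 0.310786 = 0.121207
  π_III·L_III = 0.31 × 0.25181 = 0.0780612
Sum: 0.017252 + 0.121207 + 0.0780612 = 0.21652
P(Population III | the observation) = 0.0780612 / 0.21652 ≈ 0.3605

0.3605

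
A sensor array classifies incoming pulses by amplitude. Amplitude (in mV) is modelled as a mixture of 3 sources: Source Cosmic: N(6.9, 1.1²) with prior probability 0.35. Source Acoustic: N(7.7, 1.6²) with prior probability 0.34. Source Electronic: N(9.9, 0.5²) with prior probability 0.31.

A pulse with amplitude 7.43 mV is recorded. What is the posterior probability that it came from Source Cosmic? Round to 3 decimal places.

By Bayes' theorem, P(k | x) = P(Z=k) f_k(x) / Σ_j P(Z=j) f_j(x).
Evaluate each component's likelihood at the observed value:
  f_Cosmic = 0.322929
  f_Acoustic = 0.245814
  f_Electronic = 4.0065e-06
Prior × likelihood for each component:
  P(Z=Cosmic)·f_Cosmic = 0.35 × 0.322929 = 0.113025
  P(Z=Acoustic)·f_Acoustic = 0.34 × 0.245814 = 0.0835767
  P(Z=Electronic)·f_Electronic = 0.31 × 4.0065e-06 = 1.24202e-06
Sum: 0.113025 + 0.0835767 + 1.24202e-06 = 0.196603
Responsibility of Source Cosmic: 0.113025 / 0.196603 ≈ 0.575

0.575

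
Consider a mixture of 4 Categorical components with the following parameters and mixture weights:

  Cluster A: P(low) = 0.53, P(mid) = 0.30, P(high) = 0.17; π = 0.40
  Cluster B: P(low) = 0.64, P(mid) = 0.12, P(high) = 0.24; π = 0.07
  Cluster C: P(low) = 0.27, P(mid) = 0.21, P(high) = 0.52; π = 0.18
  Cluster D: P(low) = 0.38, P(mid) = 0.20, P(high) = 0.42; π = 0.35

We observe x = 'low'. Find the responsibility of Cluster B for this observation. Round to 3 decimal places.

0.102

By Bayes' theorem, P(k | x) = w_k f_k(x) / Σ_j w_j f_j(x).
Categorical probabilities:
  L_A = 0.53
  L_B = 0.64
  L_C = 0.27
  L_D = 0.38
Weight by the priors:
  w_A·L_A = 0.40 × 0.53 = 0.212
  w_B·L_B = 0.07 × 0.64 = 0.0448
  w_C·L_C = 0.18 × 0.27 = 0.0486
  w_D·L_D = 0.35 × 0.38 = 0.133
Normaliser: 0.212 + 0.0448 + 0.0486 + 0.133 = 0.4384
P(Cluster B | the observation) ≈ 0.102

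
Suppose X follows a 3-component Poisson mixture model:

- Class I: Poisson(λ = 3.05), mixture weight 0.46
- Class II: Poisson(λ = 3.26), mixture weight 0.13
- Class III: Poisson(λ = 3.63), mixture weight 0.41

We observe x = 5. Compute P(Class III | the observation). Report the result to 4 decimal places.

0.4745

By Bayes' theorem, P(k | x) = w_k f_k(x) / Σ_j w_j f_j(x).
Component likelihoods at x = 5:
  p_I = 0.104165
  p_II = 0.11779
  p_III = 0.139272
Unnormalised posteriors:
  w_I·p_I = 0.46 × 0.104165 = 0.0479157
  w_II·p_II = 0.13 × 0.11779 = 0.0153126
  w_III·p_III = 0.41 × 0.139272 = 0.0571014
Denominator: 0.0479157 + 0.0153126 + 0.0571014 = 0.12033
Responsibility of Class III: 0.0571014 / 0.12033 ≈ 0.4745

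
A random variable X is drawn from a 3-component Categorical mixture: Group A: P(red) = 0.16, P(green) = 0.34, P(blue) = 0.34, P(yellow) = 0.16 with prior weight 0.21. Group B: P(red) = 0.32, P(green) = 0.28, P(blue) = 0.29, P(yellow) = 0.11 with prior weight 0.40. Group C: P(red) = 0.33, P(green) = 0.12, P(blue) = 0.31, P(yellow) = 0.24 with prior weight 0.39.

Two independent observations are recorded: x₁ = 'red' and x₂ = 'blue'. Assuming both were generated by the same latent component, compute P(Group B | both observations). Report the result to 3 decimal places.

Posterior ∝ prior × likelihood, so P(k | x) ∝ w_k f_k(x); normalise over all components.
Since both observations come from the same component, the likelihood for component k is f_k(x₁)·f_k(x₂).
  L_A = [0.16] × [0.34] = 0.0544
  L_B = [0.32] × [0.29] = 0.0928
  L_C = [0.33] × [0.31] = 0.1023
Unnormalised posteriors:
  w_A·L_A = 0.21 × 0.0544 = 0.011424
  w_B·L_B = 0.40 × 0.0928 = 0.03712
  w_C·L_C = 0.39 × 0.1023 = 0.039897
Denominator: 0.011424 + 0.03712 + 0.039897 = 0.088441
So the posterior for Group B is 0.03712 / 0.088441 ≈ 0.420.

0.420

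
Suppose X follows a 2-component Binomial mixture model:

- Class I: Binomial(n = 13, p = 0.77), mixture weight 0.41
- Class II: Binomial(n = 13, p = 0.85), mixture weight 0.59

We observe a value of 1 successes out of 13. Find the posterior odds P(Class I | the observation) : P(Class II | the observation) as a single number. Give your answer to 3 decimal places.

106.327

Only the two components matter; the odds are (π_i f_i(x)) / (π_j f_j(x)).
Component likelihoods at x = 1 successes out of 13:
  f_I = 2.19365e-07
  f_II = 1.4337e-09
Posterior odds = (π_I·f_I) / (π_II·f_II) = (0.41·2.19365e-07) / (0.59·1.4337e-09) = 8.99398e-08 / 8.45881e-10 ≈ 106.327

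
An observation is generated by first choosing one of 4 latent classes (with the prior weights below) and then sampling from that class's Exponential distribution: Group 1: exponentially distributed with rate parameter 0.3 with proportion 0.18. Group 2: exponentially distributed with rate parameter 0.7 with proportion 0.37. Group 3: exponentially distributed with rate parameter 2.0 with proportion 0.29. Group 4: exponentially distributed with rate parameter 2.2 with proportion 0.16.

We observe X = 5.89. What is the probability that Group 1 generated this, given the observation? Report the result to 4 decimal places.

Posterior ∝ prior × likelihood, so P(k | x) ∝ π_k f_k(x); normalise over all components.
Component likelihoods at x = 5.89:
  f_1 = 0.3·e^(−0.3·5.89) = 0.3·e^(−1.7670) = 0.0512534
  f_2 = 0.7·e^(−0.7·5.89) = 0.7·e^(−4.1230) = 0.0113371
  f_3 = 2.0·e^(−2.0·5.89) = 2.0·e^(−11.7800) = 1.53123e-05
  f_4 = 2.2·e^(−2.2·5.89) = 2.2·e^(−12.9580) = 5.18603e-06
Prior × likelihood for each component:
  π_1·f_1 = 0.18 × 0.0512534 = 0.00922562
  π_2·f_2 = 0.37 × 0.0113371 = 0.00419473
  π_3·f_3 = 0.29 × 1.53123e-05 = 4.44057e-06
  π_4·f_4 = 0.16 × 5.18603e-06 = 8.29764e-07
Denominator: 0.00922562 + 0.00419473 + 4.44057e-06 + 8.29764e-07 = 0.0134256
So the posterior for Group 1 is 0.00922562 / 0.0134256 ≈ 0.6872.

0.6872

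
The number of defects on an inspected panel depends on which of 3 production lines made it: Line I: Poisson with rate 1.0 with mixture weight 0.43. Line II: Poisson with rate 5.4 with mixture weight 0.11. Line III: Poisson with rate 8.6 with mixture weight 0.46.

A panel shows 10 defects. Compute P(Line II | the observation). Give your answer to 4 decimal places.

The responsibility of component k is w_k f_k(x) divided by Σ_j w_j f_j(x).
Evaluate each component's likelihood at the observed value:
  L_I = e^(−1.0)·1.0^10/10! = 1.01378e-07
  L_II = e^(−5.4)·5.4^10/10! = 0.0262412
  L_III = e^(−8.6)·8.6^10/10! = 0.112277
Multiply by the mixture weights:
  w_I·L_I = 0.43 × 1.01378e-07 = 4.35924e-08
  w_II·L_II = 0.11 × 0.0262412 = 0.00288654
  w_III·L_III = 0.46 × 0.112277 = 0.0516472
Evidence: 4.35924e-08 + 0.00288654 + 0.0516472 = 0.0545338
So the posterior for Line II is 0.00288654 / 0.0545338 ≈ 0.0529.

0.0529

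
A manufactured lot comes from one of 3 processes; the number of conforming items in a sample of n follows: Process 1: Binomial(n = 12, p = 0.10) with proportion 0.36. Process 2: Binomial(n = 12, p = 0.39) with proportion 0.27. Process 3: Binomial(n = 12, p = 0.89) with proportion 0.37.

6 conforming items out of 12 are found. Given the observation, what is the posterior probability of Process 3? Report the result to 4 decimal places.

0.0066

The responsibility of component k is π_k f_k(x) divided by Σ_j π_j f_j(x).
Binomial probabilities:
  p_1 = C(12,6)·0.10^6·0.90^6 = 924·1e-06·0.531441 = 0.000491051
  p_2 = C(12,6)·0.39^6·0.61^6 = 924·0.00351874·0.0515204 = 0.167509
  p_3 = C(12,6)·0.89^6·0.11^6 = 924·0.496981·1.77156e-06 = 0.00081352
Unnormalised posteriors:
  π_1·p_1 = 0.36 × 0.000491051 = 0.000176779
  π_2·p_2 = 0.27 × 0.167509 = 0.0452275
  π_3·p_3 = 0.37 × 0.00081352 = 0.000301002
Evidence: 0.000176779 + 0.0452275 + 0.000301002 = 0.0457053
P(Process 3 | the observation) = 0.000301002 / 0.0457053 ≈ 0.0066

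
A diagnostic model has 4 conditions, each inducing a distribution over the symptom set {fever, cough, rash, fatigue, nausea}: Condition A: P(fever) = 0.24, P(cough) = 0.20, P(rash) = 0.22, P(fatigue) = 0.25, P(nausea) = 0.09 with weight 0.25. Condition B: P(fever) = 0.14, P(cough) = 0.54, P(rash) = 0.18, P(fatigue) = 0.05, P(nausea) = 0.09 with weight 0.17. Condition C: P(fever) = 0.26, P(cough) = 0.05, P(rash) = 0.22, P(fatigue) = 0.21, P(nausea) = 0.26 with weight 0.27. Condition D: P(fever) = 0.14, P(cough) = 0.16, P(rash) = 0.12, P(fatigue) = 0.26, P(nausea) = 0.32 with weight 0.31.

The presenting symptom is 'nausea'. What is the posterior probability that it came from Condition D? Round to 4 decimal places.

Posterior ∝ prior × likelihood, so P(k | x) ∝ P(Z=k) f_k(x); normalise over all components.
Evaluate each component's likelihood at the observed value:
  f_A = 0.09
  f_B = 0.09
  f_C = 0.26
  f_D = 0.32
Prior × likelihood for each component:
  P(Z=A)·f_A = 0.25 × 0.09 = 0.0225
  P(Z=B)·f_B = 0.17 × 0.09 = 0.0153
  P(Z=C)·f_C = 0.27 × 0.26 = 0.0702
  P(Z=D)·f_D = 0.31 × 0.32 = 0.0992
Denominator: 0.0225 + 0.0153 + 0.0702 + 0.0992 = 0.2072
Responsibility of Condition D: 0.0992 / 0.2072 ≈ 0.4788

0.4788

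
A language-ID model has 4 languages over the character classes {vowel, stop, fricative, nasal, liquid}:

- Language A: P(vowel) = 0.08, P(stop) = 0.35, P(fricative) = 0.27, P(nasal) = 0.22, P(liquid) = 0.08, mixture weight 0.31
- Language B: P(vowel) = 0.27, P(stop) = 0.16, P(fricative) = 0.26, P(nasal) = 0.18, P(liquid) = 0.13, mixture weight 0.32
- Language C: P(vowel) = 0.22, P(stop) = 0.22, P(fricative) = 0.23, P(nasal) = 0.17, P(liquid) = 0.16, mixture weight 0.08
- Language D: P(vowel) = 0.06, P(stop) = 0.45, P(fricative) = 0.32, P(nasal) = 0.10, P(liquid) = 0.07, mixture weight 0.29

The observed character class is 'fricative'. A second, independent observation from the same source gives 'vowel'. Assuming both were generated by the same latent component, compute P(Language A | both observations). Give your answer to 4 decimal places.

0.1727

P(component k | x) = w_k·f_k(x) / marginal(x), where marginal(x) = Σ_j w_j·f_j(x).
Since both observations come from the same component, the likelihood for component k is f_k(x₁)·f_k(x₂).
  p_A = [0.27] × [0.08] = 0.0216
  p_B = [0.26] × [0.27] = 0.0702
  p_C = [0.23] × [0.22] = 0.0506
  p_D = [0.32] × [0.06] = 0.0192
Multiply by the mixture weights:
  w_A·p_A = 0.31 × 0.0216 = 0.006696
  w_B·p_B = 0.32 × 0.0702 = 0.022464
  w_C·p_C = 0.08 × 0.0506 = 0.004048
  w_D·p_D = 0.29 × 0.0192 = 0.005568
Sum: 0.006696 + 0.022464 + 0.004048 + 0.005568 = 0.038776
Responsibility of Language A: 0.006696 / 0.038776 ≈ 0.1727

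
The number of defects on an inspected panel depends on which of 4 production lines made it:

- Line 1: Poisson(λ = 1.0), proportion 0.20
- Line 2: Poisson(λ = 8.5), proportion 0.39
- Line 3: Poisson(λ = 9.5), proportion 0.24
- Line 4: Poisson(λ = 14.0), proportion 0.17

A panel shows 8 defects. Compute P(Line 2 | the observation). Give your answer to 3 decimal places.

0.607

The responsibility of component k is P(Z=k) f_k(x) divided by Σ_j P(Z=j) f_j(x).
Component likelihoods at x = 8 defects:
  f_1 = 9.12399e-06
  f_2 = 0.137508
  f_3 = 0.12316
  f_4 = 0.0304355
Unnormalised posteriors:
  P(Z=1)·f_1 = 0.20 × 9.12399e-06 = 1.8248e-06
  P(Z=2)·f_2 = 0.39 × 0.137508 = 0.0536281
  P(Z=3)·f_3 = 0.24 × 0.12316 = 0.0295585
  P(Z=4)·f_4 = 0.17 × 0.0304355 = 0.00517404
Normaliser: 1.8248e-06 + 0.0536281 + 0.0295585 + 0.00517404 = 0.0883624
P(Line 2 | x) ≈ 0.607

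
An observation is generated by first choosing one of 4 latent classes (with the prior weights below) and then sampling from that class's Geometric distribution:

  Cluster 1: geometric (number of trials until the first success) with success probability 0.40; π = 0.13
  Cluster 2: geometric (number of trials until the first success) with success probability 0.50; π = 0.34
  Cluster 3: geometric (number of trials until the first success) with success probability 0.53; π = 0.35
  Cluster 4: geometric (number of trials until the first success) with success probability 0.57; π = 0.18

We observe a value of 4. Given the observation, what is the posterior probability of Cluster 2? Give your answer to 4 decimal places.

The responsibility of component k is w_k f_k(x) divided by Σ_j w_j f_j(x).
Component likelihoods at x = 4:
  L_1 = 0.40·(1−0.40)^3 = 0.40·0.216 = 0.0864
  L_2 = 0.50·(1−0.50)^3 = 0.50·0.125 = 0.0625
  L_3 = 0.53·(1−0.53)^3 = 0.53·0.103823 = 0.0550262
  L_4 = 0.57·(1−0.57)^3 = 0.57·0.079507 = 0.045319
Weight by the priors:
  w_1·L_1 = 0.13 × 0.0864 = 0.011232
  w_2·L_2 = 0.34 × 0.0625 = 0.02125
  w_3·L_3 = 0.35 × 0.0550262 = 0.0192592
  w_4·L_4 = 0.18 × 0.045319 = 0.00815742
Evidence: 0.011232 + 0.02125 + 0.0192592 + 0.00815742 = 0.0598986
P(Cluster 2 | data) ≈ 0.3548

0.3548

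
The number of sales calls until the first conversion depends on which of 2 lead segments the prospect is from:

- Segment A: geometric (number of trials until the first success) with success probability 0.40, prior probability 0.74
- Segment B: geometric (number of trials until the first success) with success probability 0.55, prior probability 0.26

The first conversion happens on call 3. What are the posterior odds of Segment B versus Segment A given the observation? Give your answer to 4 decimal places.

Only the two components matter; the odds are (P(Z=i) f_i(x)) / (P(Z=j) f_j(x)).
Component likelihoods at x = 3:
  f_A = 0.144
  f_B = 0.111375
Posterior odds = (P(Z=B)·f_B) / (P(Z=A)·f_A) = (0.26·0.111375) / (0.74·0.144) = 0.0289575 / 0.10656 ≈ 0.2717

0.2717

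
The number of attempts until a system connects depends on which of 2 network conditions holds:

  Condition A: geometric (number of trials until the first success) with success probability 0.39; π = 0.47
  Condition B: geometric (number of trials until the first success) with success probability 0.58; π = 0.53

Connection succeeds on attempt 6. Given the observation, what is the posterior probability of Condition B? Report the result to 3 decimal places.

0.206

The responsibility of component k is P(Z=k) f_k(x) divided by Σ_j P(Z=j) f_j(x).
Evaluate each component's likelihood at the observed value:
  L_A = 0.39·(1−0.39)^5 = 0.39·0.0844596 = 0.0329393
  L_B = 0.58·(1−0.58)^5 = 0.58·0.0130691 = 0.00758009
Weight by the priors:
  P(Z=A)·L_A = 0.47 × 0.0329393 = 0.0154815
  P(Z=B)·L_B = 0.53 × 0.00758009 = 0.00401745
Normaliser: 0.0154815 + 0.00401745 = 0.0194989
P(Condition B | data) = 0.00401745 / 0.0194989 ≈ 0.206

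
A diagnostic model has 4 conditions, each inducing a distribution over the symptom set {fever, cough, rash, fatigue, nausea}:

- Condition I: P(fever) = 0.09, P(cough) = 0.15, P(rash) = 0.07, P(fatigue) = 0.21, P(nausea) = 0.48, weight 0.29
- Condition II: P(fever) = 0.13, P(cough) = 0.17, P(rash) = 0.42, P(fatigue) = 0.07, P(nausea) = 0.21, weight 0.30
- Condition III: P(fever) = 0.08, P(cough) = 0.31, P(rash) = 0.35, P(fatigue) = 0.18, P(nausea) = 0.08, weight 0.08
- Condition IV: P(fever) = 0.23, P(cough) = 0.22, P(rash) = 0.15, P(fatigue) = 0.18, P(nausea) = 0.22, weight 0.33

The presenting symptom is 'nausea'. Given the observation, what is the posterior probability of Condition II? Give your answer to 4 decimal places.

Posterior ∝ prior × likelihood, so P(k | x) ∝ π_k f_k(x); normalise over all components.
Categorical probabilities:
  p_I = 0.48
  p_II = 0.21
  p_III = 0.08
  p_IV = 0.22
Unnormalised posteriors:
  π_I·p_I = 0.29 × 0.48 = 0.1392
  π_II·p_II = 0.30 × 0.21 = 0.063
  π_III·p_III = 0.08 × 0.08 = 0.0064
  π_IV·p_IV = 0.33 × 0.22 = 0.0726
Marginal: 0.1392 + 0.063 + 0.0064 + 0.0726 = 0.2812
Responsibility of Condition II: 0.063 / 0.2812 ≈ 0.2240

0.2240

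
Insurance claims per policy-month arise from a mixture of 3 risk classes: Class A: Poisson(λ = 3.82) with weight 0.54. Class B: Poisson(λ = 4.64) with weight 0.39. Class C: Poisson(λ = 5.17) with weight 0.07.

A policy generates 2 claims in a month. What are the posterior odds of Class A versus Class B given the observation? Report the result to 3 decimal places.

The posterior odds equal the prior odds times the likelihood ratio: (P(Z=i)/P(Z=j))·(f_i(x)/f_j(x)).
Evaluate each component's likelihood at the observed value:
  p_A = 0.15999
  p_B = 0.103963
  p_C = 0.0759711
Odds = (0.54/0.39) × (0.15999/0.103963) = 1.38462 × 1.53891 ≈ 2.131

2.131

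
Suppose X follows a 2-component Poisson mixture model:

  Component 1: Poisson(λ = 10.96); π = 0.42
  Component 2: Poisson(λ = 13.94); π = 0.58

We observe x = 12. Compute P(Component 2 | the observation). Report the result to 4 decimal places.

0.5570

The responsibility of component k is w_k f_k(x) divided by Σ_j w_j f_j(x).
Component likelihoods at x = 12:
  f_1 = 0.109024
  f_2 = 0.0992547
Multiply by the mixture weights:
  w_1·f_1 = 0.42 × 0.109024 = 0.0457901
  w_2·f_2 = 0.58 × 0.0992547 = 0.0575677
Evidence: 0.0457901 + 0.0575677 = 0.103358
P(Component 2 | x) = 0.0575677 / 0.103358 ≈ 0.5570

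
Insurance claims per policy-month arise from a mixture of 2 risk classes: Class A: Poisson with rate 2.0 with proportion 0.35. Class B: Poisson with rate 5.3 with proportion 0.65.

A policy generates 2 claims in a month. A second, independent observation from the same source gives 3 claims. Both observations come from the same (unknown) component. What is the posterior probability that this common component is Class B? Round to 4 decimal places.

By Bayes' theorem, P(k | x) = π_k f_k(x) / Σ_j π_j f_j(x).
Since both observations come from the same component, the likelihood for component k is f_k(x₁)·f_k(x₂).
  L_A = [e^(−2.0)·2.0^2/2! = 0.270671] × [0.180447] = 0.0488417
  L_B = [e^(−5.3)·5.3^2/2! = 0.0701069] × [0.123856] = 0.00868314
Prior × likelihood for each component:
  π_A·L_A = 0.35 × 0.0488417 = 0.0170946
  π_B·L_B = 0.65 × 0.00868314 = 0.00564404
Normaliser: 0.0170946 + 0.00564404 = 0.0227386
P(Class B | data) = 0.00564404 / 0.0227386 ≈ 0.2482

0.2482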